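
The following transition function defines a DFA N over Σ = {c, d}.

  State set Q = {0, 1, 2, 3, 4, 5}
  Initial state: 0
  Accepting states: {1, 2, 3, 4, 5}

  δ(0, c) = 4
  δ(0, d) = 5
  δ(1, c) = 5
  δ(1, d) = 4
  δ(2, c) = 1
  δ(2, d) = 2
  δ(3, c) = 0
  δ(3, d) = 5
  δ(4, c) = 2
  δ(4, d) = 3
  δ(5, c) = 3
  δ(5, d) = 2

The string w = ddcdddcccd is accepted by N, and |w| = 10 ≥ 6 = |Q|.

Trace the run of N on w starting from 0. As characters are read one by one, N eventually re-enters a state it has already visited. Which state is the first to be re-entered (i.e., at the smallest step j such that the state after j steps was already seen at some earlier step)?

State sequence: 0 -d-> 5 -d-> 2 -c-> 1 -d-> 4 -d-> 3 -d-> 5 -c-> 3 -c-> 0 -c-> 4 -d-> 3
First repeat at step 6: 5 was already visited.

The earliest repeat is at step j = 6: N is in 5, which it already visited at step i = 1.
Since N has 6 states, any run of length ≥ 6 visits 6+1 states, so by pigeonhole some state repeats within the first 6 steps — that repeat gives the pumpable loop.

5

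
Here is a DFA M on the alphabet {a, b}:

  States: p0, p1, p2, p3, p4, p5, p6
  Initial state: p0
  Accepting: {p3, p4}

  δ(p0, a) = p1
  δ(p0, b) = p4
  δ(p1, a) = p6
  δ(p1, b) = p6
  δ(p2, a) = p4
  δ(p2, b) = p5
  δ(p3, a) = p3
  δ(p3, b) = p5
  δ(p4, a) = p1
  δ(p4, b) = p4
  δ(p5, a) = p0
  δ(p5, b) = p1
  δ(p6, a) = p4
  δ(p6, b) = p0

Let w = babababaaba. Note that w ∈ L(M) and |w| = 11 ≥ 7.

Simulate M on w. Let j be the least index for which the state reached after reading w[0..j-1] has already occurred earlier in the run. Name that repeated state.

p4

State sequence: p0 -b-> p4 -a-> p1 -b-> p6 -a-> p4 -b-> p4 -a-> p1 -b-> p6 -a-> p4 -a-> p1 -b-> p6 -a-> p4
First repeat at step 4: p4 was already visited.

The earliest repeat is at step j = 4: M is in p4, which it already visited at step i = 1.
With |Q| = 7, pigeonhole forces a state repeat no later than step 7; the substring read between the first and second visits to that state can be pumped.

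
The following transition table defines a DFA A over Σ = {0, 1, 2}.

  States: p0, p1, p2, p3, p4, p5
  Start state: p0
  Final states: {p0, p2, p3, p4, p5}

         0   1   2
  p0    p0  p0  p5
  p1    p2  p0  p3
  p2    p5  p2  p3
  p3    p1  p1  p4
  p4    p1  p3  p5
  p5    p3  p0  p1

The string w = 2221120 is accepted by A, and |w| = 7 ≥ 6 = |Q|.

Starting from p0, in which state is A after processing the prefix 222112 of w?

State sequence: p0 -2-> p5 -2-> p1 -2-> p3 -1-> p1 -1-> p0 -2-> p5

After reading 6 characters, A is in state p5.

p5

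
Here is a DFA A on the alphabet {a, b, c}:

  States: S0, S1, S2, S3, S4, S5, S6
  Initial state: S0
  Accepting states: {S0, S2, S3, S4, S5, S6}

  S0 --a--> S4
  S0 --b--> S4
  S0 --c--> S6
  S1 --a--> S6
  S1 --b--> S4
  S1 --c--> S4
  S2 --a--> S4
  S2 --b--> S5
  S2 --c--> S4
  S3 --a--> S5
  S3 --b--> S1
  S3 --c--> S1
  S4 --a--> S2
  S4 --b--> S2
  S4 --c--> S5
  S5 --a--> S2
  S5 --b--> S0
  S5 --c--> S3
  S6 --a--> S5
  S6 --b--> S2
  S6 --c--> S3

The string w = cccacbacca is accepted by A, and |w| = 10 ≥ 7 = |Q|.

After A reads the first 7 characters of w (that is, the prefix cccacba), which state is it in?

Run of A on the first 7 characters of w = c c c a c b a:
  step 0: S0  (start)
  step 1: S6  (read c: S0→S6)
  step 2: S3  (read c: S6→S3)
  step 3: S1  (read c: S3→S1)
  step 4: S6  (read a: S1→S6)
  step 5: S3  (read c: S6→S3)
  step 6: S1  (read b: S3→S1)
  step 7: S6  (read a: S1→S6)

After reading 7 characters, A is in state S6.
(This kind of state-tracing is the core of the pumping-lemma construction: with 7 states, pigeonhole forces a repeat within the first 7 steps.)

S6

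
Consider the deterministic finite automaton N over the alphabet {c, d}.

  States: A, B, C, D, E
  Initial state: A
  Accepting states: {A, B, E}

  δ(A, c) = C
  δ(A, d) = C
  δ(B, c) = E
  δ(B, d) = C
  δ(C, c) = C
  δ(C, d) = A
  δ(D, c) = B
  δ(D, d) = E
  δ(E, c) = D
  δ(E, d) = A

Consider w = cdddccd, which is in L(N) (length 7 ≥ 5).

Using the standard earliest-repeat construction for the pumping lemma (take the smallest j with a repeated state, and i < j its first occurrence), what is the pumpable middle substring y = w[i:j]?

cd

State sequence: A -c-> C -d-> A -d-> C -d-> A -c-> C -c-> C -d-> A
First repeat at step 2: A was already visited.

So i = 0, j = 2, giving x = w[0:0] = ε, y = w[0:2] = cd, z = w[2:7] = ddccd.
Check: |xy| = 2 ≤ 5 and |y| = 2 ≥ 1. Reading y takes N from A back to A, so every xyⁱz is accepted.
Since N has 5 states, any run of length ≥ 5 visits 5+1 states, so by pigeonhole some state repeats within the first 5 steps — that repeat gives the pumpable loop.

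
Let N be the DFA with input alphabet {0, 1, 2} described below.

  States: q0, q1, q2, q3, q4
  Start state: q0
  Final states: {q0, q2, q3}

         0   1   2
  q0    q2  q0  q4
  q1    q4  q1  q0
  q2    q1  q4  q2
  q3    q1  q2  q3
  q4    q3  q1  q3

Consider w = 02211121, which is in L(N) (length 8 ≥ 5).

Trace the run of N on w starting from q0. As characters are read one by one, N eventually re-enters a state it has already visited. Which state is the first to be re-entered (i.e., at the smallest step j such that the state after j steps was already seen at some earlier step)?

Run of N on w = 0 2 2 1 1 1 2 1:
  step 0: q0  (start)
  step 1: q2  (read 0: q0→q2)
  step 2: q2  (read 2: q2→q2)   ← first repeat (q2 seen earlier)
  step 3: q2  (read 2: q2→q2)
  step 4: q4  (read 1: q2→q4)
  step 5: q1  (read 1: q4→q1)
  step 6: q1  (read 1: q1→q1)
  step 7: q0  (read 2: q1→q0)
  step 8: q0  (read 1: q0→q0)

The earliest repeat is at step j = 2: N is in q2, which it already visited at step i = 1.

q2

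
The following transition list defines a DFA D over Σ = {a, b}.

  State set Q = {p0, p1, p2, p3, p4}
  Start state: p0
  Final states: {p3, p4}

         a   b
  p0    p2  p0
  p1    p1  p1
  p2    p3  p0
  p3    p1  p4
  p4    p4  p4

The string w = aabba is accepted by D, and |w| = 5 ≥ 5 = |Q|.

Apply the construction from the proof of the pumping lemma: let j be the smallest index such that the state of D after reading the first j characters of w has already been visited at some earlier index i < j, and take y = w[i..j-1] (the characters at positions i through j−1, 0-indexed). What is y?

b

Run of D on w = a a b b a:
  step 0: p0  (start)
  step 1: p2  (read a: p0→p2)
  step 2: p3  (read a: p2→p3)
  step 3: p4  (read b: p3→p4)
  step 4: p4  (read b: p4→p4)   ← first repeat (p4 seen earlier)
  step 5: p4  (read a: p4→p4)

So i = 3, j = 4, giving x = w[0:3] = aab, y = w[3:4] = b, z = w[4:5] = a.
Check: |xy| = 4 ≤ 5 and |y| = 1 ≥ 1. Reading y takes D from p4 back to p4, so every xyⁱz is accepted.
Since D has 5 states, any run of length ≥ 5 visits 5+1 states, so by pigeonhole some state repeats within the first 5 steps — that repeat gives the pumpable loop.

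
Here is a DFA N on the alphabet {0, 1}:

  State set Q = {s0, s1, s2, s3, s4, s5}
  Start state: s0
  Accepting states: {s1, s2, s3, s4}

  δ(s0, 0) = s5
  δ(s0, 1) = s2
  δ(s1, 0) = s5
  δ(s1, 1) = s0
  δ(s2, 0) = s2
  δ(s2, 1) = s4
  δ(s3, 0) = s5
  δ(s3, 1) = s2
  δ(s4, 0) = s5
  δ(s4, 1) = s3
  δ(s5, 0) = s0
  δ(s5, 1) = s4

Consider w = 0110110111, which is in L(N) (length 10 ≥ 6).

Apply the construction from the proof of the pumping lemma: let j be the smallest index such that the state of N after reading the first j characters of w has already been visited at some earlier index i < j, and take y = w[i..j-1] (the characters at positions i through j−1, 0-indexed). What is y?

110

State sequence: s0 -0-> s5 -1-> s4 -1-> s3 -0-> s5 -1-> s4 -1-> s3 -0-> s5 -1-> s4 -1-> s3 -1-> s2
First repeat at step 4: s5 was already visited.

So i = 1, j = 4, giving x = w[0:1] = 0, y = w[1:4] = 110, z = w[4:10] = 110111.
Check: |xy| = 4 ≤ 6 and |y| = 3 ≥ 1. Reading y takes N from s5 back to s5, so every xyⁱz is accepted.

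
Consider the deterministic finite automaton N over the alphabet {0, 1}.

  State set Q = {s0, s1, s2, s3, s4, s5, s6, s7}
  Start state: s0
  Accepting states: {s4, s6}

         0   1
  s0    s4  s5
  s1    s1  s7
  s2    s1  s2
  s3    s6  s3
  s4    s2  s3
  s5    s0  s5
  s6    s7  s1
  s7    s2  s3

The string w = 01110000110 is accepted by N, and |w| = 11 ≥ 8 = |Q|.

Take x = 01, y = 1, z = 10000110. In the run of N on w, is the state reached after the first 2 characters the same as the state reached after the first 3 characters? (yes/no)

yes

Run of N on the first 3 characters of w = 0 1 1:
  step 0: s0  (start)
  step 1: s4  (read 0: s0→s4)
  step 2: s3  (read 1: s4→s3)
  step 3: s3  (read 1: s3→s3)

After x (step 2): s3. After xy (step 3): s3.
They match, so y = 1 drives N around a cycle from s3 back to itself; pumping y any number of times keeps N in s3 before reading z, and xyⁱz ∈ L(N) for every i ≥ 0.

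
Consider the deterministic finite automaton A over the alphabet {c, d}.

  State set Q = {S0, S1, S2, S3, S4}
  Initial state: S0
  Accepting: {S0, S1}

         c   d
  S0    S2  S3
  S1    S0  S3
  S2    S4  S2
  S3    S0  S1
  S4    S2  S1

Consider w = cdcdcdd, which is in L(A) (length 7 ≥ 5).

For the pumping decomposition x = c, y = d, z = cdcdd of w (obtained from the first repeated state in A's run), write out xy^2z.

cddcdcdd

xy^2z = c·d·d·cdcdd = cddcdcdd.
Reading y = d takes A from S2 back to S2, so after x·y·y the machine is still in S2, and z then leads to the accepting state S1. Hence cddcdcdd ∈ L(A).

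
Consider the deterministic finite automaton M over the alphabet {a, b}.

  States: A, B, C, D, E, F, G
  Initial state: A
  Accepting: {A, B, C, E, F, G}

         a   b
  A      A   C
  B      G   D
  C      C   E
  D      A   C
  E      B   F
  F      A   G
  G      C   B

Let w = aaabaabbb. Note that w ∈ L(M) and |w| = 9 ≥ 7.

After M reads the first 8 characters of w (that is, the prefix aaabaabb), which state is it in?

F

State sequence: A -a-> A -a-> A -a-> A -b-> C -a-> C -a-> C -b-> E -b-> F

After reading 8 characters, M is in state F.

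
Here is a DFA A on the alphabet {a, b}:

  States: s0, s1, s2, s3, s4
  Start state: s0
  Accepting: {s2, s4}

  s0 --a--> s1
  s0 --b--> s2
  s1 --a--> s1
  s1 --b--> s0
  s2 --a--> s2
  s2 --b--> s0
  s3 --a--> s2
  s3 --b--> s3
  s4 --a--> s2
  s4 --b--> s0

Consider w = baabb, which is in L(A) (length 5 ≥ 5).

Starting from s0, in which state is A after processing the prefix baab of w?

s0

State sequence: s0 -b-> s2 -a-> s2 -a-> s2 -b-> s0

After reading 4 characters, A is in state s0.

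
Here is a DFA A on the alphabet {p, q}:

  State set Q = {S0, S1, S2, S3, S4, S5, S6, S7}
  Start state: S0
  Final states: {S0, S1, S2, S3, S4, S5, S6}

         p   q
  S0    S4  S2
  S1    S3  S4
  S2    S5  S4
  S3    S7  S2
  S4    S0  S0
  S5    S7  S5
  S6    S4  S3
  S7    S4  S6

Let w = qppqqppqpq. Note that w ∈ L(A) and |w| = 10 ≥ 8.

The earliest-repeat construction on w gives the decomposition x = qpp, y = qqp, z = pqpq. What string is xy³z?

qppqqpqqpqqppqpq

xy^3z = qpp·qqp·qqp·qqp·pqpq = qppqqpqqpqqppqpq.
Reading y = qqp takes A from S7 back to S7, so after x·y·y·y the machine is still in S7, and z then leads to the accepting state S0. Hence qppqqpqqpqqppqpq ∈ L(A).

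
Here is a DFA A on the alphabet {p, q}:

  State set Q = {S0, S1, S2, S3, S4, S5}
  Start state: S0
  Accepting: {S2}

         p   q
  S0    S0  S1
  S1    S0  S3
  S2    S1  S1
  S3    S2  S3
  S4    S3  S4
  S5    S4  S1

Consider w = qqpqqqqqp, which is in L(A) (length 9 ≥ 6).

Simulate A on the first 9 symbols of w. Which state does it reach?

S2

Run of A on the first 9 characters of w = q q p q q q q q p:
  step 0: S0  (start)
  step 1: S1  (read q: S0→S1)
  step 2: S3  (read q: S1→S3)
  step 3: S2  (read p: S3→S2)
  step 4: S1  (read q: S2→S1)
  step 5: S3  (read q: S1→S3)
  step 6: S3  (read q: S3→S3)
  step 7: S3  (read q: S3→S3)
  step 8: S3  (read q: S3→S3)
  step 9: S2  (read p: S3→S2)

After reading 9 characters, A is in state S2.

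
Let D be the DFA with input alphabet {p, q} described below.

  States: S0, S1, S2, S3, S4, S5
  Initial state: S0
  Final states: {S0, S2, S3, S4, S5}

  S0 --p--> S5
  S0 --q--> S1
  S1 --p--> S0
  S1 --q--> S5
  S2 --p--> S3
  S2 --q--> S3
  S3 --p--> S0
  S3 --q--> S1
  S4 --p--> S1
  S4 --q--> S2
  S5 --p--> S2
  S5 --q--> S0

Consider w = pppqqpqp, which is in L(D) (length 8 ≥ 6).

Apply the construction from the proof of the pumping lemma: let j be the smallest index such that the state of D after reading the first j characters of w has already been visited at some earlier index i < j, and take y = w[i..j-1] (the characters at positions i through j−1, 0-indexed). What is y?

Run of D on w = p p p q q p q p:
  step 0: S0  (start)
  step 1: S5  (read p: S0→S5)
  step 2: S2  (read p: S5→S2)
  step 3: S3  (read p: S2→S3)
  step 4: S1  (read q: S3→S1)
  step 5: S5  (read q: S1→S5)   ← first repeat (S5 seen earlier)
  step 6: S2  (read p: S5→S2)
  step 7: S3  (read q: S2→S3)
  step 8: S0  (read p: S3→S0)

So i = 1, j = 5, giving x = w[0:1] = p, y = w[1:5] = ppqq, z = w[5:8] = pqp.
Check: |xy| = 5 ≤ 6 and |y| = 4 ≥ 1. Reading y takes D from S5 back to S5, so every xyⁱz is accepted.
Since D has 6 states, any run of length ≥ 6 visits 6+1 states, so by pigeonhole some state repeats within the first 6 steps — that repeat gives the pumpable loop.

ppqq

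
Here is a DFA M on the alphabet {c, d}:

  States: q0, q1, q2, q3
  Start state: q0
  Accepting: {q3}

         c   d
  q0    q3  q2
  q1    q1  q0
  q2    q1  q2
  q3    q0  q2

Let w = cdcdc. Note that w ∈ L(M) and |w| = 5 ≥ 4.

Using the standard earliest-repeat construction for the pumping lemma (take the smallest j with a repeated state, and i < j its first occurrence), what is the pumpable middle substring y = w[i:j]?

Run of M on w = c d c d c:
  step 0: q0  (start)
  step 1: q3  (read c: q0→q3)
  step 2: q2  (read d: q3→q2)
  step 3: q1  (read c: q2→q1)
  step 4: q0  (read d: q1→q0)   ← first repeat (q0 seen earlier)
  step 5: q3  (read c: q0→q3)

So i = 0, j = 4, giving x = w[0:0] = ε, y = w[0:4] = cdcd, z = w[4:5] = c.
Check: |xy| = 4 ≤ 4 and |y| = 4 ≥ 1. Reading y takes M from q0 back to q0, so every xyⁱz is accepted.

cdcd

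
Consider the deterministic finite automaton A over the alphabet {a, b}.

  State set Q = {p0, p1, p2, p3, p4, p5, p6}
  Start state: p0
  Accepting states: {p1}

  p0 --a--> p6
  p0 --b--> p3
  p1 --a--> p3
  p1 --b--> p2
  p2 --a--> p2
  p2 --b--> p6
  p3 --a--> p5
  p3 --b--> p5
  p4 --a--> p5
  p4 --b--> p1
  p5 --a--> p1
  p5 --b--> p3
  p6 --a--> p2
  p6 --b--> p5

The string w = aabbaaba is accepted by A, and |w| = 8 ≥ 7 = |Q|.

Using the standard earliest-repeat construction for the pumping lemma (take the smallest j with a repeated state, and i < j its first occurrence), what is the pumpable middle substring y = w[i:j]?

Run of A on w = a a b b a a b a:
  step 0: p0  (start)
  step 1: p6  (read a: p0→p6)
  step 2: p2  (read a: p6→p2)
  step 3: p6  (read b: p2→p6)   ← first repeat (p6 seen earlier)
  step 4: p5  (read b: p6→p5)
  step 5: p1  (read a: p5→p1)
  step 6: p3  (read a: p1→p3)
  step 7: p5  (read b: p3→p5)
  step 8: p1  (read a: p5→p1)

So i = 1, j = 3, giving x = w[0:1] = a, y = w[1:3] = ab, z = w[3:8] = baaba.
Check: |xy| = 3 ≤ 7 and |y| = 2 ≥ 1. Reading y takes A from p6 back to p6, so every xyⁱz is accepted.
Since A has 7 states, any run of length ≥ 7 visits 7+1 states, so by pigeonhole some state repeats within the first 7 steps — that repeat gives the pumpable loop.

ab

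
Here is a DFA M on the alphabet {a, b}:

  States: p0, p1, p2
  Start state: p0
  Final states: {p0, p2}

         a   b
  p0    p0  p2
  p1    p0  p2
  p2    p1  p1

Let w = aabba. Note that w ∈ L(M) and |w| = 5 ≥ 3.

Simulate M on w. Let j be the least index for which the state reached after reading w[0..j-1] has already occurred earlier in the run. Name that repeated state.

p0

Run of M on w = a a b b a:
  step 0: p0  (start)
  step 1: p0  (read a: p0→p0)   ← first repeat (p0 seen earlier)
  step 2: p0  (read a: p0→p0)
  step 3: p2  (read b: p0→p2)
  step 4: p1  (read b: p2→p1)
  step 5: p0  (read a: p1→p0)

The earliest repeat is at step j = 1: M is in p0, which it already visited at step i = 0.
The DFA has 3 states, so the proof of the pumping lemma guarantees a repeated state among the first 3+1 visited; the segment between the two visits is the pumpable y.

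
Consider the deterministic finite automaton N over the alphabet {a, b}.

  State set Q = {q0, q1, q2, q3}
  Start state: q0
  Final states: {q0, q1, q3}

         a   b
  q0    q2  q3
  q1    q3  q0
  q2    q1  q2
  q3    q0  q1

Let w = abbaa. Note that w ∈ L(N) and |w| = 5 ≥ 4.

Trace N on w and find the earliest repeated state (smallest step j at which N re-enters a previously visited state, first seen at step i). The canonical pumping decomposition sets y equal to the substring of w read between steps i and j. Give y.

b

Run of N on w = a b b a a:
  step 0: q0  (start)
  step 1: q2  (read a: q0→q2)
  step 2: q2  (read b: q2→q2)   ← first repeat (q2 seen earlier)
  step 3: q2  (read b: q2→q2)
  step 4: q1  (read a: q2→q1)
  step 5: q3  (read a: q1→q3)

So i = 1, j = 2, giving x = w[0:1] = a, y = w[1:2] = b, z = w[2:5] = baa.
Check: |xy| = 2 ≤ 4 and |y| = 1 ≥ 1. Reading y takes N from q2 back to q2, so every xyⁱz is accepted.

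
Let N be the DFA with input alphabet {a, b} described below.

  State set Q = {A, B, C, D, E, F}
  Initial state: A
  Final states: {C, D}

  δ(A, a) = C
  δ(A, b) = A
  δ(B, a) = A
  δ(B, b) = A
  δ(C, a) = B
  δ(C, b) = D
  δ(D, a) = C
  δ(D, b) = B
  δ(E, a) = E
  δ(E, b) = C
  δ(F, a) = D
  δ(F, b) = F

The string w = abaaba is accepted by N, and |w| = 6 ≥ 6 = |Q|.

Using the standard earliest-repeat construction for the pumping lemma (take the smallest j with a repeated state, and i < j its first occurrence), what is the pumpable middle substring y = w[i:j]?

State sequence: A -a-> C -b-> D -a-> C -a-> B -b-> A -a-> C
First repeat at step 3: C was already visited.

So i = 1, j = 3, giving x = w[0:1] = a, y = w[1:3] = ba, z = w[3:6] = aba.
Check: |xy| = 3 ≤ 6 and |y| = 2 ≥ 1. Reading y takes N from C back to C, so every xyⁱz is accepted.
Since N has 6 states, any run of length ≥ 6 visits 6+1 states, so by pigeonhole some state repeats within the first 6 steps — that repeat gives the pumpable loop.

ba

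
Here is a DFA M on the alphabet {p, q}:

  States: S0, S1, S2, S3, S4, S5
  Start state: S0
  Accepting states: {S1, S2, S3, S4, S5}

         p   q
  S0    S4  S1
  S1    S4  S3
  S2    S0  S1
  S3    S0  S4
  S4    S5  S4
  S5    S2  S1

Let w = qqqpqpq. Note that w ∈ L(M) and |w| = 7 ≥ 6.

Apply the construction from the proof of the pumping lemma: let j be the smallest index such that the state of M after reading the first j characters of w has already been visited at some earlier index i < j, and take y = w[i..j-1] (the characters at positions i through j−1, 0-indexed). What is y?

qqpq

State sequence: S0 -q-> S1 -q-> S3 -q-> S4 -p-> S5 -q-> S1 -p-> S4 -q-> S4
First repeat at step 5: S1 was already visited.

So i = 1, j = 5, giving x = w[0:1] = q, y = w[1:5] = qqpq, z = w[5:7] = pq.
Check: |xy| = 5 ≤ 6 and |y| = 4 ≥ 1. Reading y takes M from S1 back to S1, so every xyⁱz is accepted.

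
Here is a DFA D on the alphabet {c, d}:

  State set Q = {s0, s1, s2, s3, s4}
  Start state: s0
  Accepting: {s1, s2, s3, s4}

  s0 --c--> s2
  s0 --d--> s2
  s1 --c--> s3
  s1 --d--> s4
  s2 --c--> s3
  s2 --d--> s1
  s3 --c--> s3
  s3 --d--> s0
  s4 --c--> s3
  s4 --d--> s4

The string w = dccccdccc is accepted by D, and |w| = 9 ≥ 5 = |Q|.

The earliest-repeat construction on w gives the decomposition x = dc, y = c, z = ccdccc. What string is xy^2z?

dcccccdccc

xy^2z = dc·c·c·ccdccc = dcccccdccc.
Reading y = c takes D from s3 back to s3, so after x·y·y the machine is still in s3, and z then leads to the accepting state s3. Hence dcccccdccc ∈ L(D).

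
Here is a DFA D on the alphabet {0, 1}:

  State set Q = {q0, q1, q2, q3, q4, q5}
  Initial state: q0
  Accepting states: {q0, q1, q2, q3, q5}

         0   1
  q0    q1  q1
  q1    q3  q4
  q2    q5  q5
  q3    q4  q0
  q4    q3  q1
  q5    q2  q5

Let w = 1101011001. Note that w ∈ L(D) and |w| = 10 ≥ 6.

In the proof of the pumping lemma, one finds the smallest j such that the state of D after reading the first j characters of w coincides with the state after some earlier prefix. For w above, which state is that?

q0

Run of D on w = 1 1 0 1 0 1 1 0 0 1:
  step 0: q0  (start)
  step 1: q1  (read 1: q0→q1)
  step 2: q4  (read 1: q1→q4)
  step 3: q3  (read 0: q4→q3)
  step 4: q0  (read 1: q3→q0)   ← first repeat (q0 seen earlier)
  step 5: q1  (read 0: q0→q1)
  step 6: q4  (read 1: q1→q4)
  step 7: q1  (read 1: q4→q1)
  step 8: q3  (read 0: q1→q3)
  step 9: q4  (read 0: q3→q4)
  step 10: q1  (read 1: q4→q1)

The earliest repeat is at step j = 4: D is in q0, which it already visited at step i = 0.
Since D has 6 states, any run of length ≥ 6 visits 6+1 states, so by pigeonhole some state repeats within the first 6 steps — that repeat gives the pumpable loop.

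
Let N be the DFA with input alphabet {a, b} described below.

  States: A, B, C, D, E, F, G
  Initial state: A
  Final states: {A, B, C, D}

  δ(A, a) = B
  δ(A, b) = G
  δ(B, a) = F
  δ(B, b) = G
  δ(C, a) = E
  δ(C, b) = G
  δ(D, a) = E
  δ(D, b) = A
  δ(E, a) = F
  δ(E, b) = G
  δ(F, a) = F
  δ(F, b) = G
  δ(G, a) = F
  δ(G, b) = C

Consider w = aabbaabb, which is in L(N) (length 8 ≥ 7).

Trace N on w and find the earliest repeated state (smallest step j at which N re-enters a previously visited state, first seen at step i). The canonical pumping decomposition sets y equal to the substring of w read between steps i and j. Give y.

Run of N on w = a a b b a a b b:
  step 0: A  (start)
  step 1: B  (read a: A→B)
  step 2: F  (read a: B→F)
  step 3: G  (read b: F→G)
  step 4: C  (read b: G→C)
  step 5: E  (read a: C→E)
  step 6: F  (read a: E→F)   ← first repeat (F seen earlier)
  step 7: G  (read b: F→G)
  step 8: C  (read b: G→C)

So i = 2, j = 6, giving x = w[0:2] = aa, y = w[2:6] = bbaa, z = w[6:8] = bb.
Check: |xy| = 6 ≤ 7 and |y| = 4 ≥ 1. Reading y takes N from F back to F, so every xyⁱz is accepted.

bbaa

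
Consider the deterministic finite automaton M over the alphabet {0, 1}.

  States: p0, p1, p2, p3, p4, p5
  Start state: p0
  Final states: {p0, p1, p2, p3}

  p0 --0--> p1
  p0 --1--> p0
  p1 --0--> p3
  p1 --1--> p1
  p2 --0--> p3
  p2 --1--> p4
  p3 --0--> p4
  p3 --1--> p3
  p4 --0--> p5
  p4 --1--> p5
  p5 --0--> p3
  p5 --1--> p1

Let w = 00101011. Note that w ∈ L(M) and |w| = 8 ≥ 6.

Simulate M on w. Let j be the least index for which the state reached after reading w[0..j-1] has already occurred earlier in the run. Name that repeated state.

State sequence: p0 -0-> p1 -0-> p3 -1-> p3 -0-> p4 -1-> p5 -0-> p3 -1-> p3 -1-> p3
First repeat at step 3: p3 was already visited.

The earliest repeat is at step j = 3: M is in p3, which it already visited at step i = 2.

p3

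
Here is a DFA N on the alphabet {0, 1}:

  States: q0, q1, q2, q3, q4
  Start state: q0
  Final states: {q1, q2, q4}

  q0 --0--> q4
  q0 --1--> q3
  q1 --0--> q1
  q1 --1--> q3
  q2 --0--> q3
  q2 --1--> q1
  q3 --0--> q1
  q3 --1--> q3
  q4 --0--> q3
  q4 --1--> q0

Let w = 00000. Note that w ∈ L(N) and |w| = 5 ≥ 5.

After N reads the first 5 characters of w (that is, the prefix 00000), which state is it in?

State sequence: q0 -0-> q4 -0-> q3 -0-> q1 -0-> q1 -0-> q1

After reading 5 characters, N is in state q1.
(This kind of state-tracing is the core of the pumping-lemma construction: with 5 states, pigeonhole forces a repeat within the first 5 steps.)

q1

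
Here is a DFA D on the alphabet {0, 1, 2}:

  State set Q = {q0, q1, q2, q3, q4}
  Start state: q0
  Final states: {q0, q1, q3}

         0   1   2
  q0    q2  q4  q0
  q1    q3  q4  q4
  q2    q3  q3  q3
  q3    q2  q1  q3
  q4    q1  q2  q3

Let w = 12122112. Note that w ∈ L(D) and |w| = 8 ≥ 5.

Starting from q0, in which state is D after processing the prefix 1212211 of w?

q4

State sequence: q0 -1-> q4 -2-> q3 -1-> q1 -2-> q4 -2-> q3 -1-> q1 -1-> q4

After reading 7 characters, D is in state q4.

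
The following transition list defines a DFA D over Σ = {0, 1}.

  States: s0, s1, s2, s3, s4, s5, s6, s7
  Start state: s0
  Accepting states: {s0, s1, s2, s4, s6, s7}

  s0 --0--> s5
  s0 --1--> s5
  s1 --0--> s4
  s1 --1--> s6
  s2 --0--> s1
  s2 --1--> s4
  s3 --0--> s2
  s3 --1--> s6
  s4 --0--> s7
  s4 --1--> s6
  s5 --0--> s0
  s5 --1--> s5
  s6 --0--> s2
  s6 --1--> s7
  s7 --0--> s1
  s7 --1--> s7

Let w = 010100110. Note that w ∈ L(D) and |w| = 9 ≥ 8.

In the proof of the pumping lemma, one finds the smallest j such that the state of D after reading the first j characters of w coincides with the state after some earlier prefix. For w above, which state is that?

State sequence: s0 -0-> s5 -1-> s5 -0-> s0 -1-> s5 -0-> s0 -0-> s5 -1-> s5 -1-> s5 -0-> s0
First repeat at step 2: s5 was already visited.

The earliest repeat is at step j = 2: D is in s5, which it already visited at step i = 1.
Pumping length from the standard proof: p = 8 (the number of states). The repeated state found above gives |xy| = j ≤ 8 and |y| = j − i ≥ 1.

s5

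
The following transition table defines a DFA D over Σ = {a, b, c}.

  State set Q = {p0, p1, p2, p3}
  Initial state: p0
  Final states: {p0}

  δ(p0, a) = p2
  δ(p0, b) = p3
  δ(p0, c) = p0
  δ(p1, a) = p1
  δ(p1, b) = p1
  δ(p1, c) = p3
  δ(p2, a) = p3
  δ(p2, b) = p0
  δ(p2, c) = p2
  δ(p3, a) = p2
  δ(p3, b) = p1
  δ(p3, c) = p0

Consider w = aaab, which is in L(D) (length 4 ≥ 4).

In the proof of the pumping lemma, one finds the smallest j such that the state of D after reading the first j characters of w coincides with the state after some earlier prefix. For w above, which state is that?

p2

State sequence: p0 -a-> p2 -a-> p3 -a-> p2 -b-> p0
First repeat at step 3: p2 was already visited.

The earliest repeat is at step j = 3: D is in p2, which it already visited at step i = 1.
The DFA has 4 states, so the proof of the pumping lemma guarantees a repeated state among the first 4+1 visited; the segment between the two visits is the pumpable y.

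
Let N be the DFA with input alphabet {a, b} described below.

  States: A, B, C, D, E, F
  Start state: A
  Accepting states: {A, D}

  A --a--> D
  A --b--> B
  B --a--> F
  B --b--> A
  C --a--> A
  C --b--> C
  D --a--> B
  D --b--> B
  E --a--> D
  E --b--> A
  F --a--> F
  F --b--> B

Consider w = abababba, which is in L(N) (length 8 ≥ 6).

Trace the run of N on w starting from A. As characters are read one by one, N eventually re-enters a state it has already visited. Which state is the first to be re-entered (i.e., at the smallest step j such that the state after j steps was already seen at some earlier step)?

B

State sequence: A -a-> D -b-> B -a-> F -b-> B -a-> F -b-> B -b-> A -a-> D
First repeat at step 4: B was already visited.

The earliest repeat is at step j = 4: N is in B, which it already visited at step i = 2.
Since N has 6 states, any run of length ≥ 6 visits 6+1 states, so by pigeonhole some state repeats within the first 6 steps — that repeat gives the pumpable loop.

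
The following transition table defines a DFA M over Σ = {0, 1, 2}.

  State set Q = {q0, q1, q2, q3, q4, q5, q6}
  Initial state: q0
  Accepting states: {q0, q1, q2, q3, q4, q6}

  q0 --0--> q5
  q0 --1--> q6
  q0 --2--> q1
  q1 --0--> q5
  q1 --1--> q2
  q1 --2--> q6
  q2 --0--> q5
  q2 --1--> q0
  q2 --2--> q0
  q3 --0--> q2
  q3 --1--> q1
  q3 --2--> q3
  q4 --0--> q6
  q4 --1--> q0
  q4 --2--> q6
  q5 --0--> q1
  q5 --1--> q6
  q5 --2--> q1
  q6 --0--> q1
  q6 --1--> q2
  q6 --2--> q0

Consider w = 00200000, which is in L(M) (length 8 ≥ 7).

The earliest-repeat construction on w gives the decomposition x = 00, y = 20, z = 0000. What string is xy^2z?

xy^2z = 00·20·20·0000 = 0020200000.
Reading y = 20 takes M from q1 back to q1, so after x·y·y the machine is still in q1, and z then leads to the accepting state q1. Hence 0020200000 ∈ L(M).

0020200000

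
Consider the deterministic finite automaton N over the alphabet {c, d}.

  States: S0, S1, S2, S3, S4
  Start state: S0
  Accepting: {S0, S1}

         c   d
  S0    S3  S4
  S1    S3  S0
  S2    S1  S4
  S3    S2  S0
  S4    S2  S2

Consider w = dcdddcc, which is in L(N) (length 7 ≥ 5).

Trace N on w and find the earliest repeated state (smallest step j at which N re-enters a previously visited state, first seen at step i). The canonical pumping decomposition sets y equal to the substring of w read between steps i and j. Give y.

State sequence: S0 -d-> S4 -c-> S2 -d-> S4 -d-> S2 -d-> S4 -c-> S2 -c-> S1
First repeat at step 3: S4 was already visited.

So i = 1, j = 3, giving x = w[0:1] = d, y = w[1:3] = cd, z = w[3:7] = ddcc.
Check: |xy| = 3 ≤ 5 and |y| = 2 ≥ 1. Reading y takes N from S4 back to S4, so every xyⁱz is accepted.

cd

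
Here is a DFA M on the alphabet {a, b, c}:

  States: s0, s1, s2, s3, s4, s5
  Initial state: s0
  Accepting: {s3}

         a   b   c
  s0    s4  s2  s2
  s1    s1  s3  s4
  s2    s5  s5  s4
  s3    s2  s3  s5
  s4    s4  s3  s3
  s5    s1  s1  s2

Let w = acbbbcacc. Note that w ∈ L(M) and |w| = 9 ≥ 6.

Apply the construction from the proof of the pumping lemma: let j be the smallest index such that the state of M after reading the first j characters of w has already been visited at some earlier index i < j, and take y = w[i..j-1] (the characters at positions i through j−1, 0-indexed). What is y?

Run of M on w = a c b b b c a c c:
  step 0: s0  (start)
  step 1: s4  (read a: s0→s4)
  step 2: s3  (read c: s4→s3)
  step 3: s3  (read b: s3→s3)   ← first repeat (s3 seen earlier)
  step 4: s3  (read b: s3→s3)
  step 5: s3  (read b: s3→s3)
  step 6: s5  (read c: s3→s5)
  step 7: s1  (read a: s5→s1)
  step 8: s4  (read c: s1→s4)
  step 9: s3  (read c: s4→s3)

So i = 2, j = 3, giving x = w[0:2] = ac, y = w[2:3] = b, z = w[3:9] = bbcacc.
Check: |xy| = 3 ≤ 6 and |y| = 1 ≥ 1. Reading y takes M from s3 back to s3, so every xyⁱz is accepted.
With |Q| = 6, pigeonhole forces a state repeat no later than step 6; the substring read between the first and second visits to that state can be pumped.

b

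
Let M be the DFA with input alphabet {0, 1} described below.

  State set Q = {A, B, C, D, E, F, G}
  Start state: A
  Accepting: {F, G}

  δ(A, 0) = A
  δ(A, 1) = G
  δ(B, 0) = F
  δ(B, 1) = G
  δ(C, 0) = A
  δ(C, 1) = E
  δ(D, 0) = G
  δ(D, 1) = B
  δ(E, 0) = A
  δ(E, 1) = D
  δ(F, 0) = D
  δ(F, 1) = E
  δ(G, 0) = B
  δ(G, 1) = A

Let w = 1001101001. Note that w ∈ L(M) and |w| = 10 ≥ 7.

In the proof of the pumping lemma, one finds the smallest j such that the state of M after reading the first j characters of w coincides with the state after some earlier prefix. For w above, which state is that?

Run of M on w = 1 0 0 1 1 0 1 0 0 1:
  step 0: A  (start)
  step 1: G  (read 1: A→G)
  step 2: B  (read 0: G→B)
  step 3: F  (read 0: B→F)
  step 4: E  (read 1: F→E)
  step 5: D  (read 1: E→D)
  step 6: G  (read 0: D→G)   ← first repeat (G seen earlier)
  step 7: A  (read 1: G→A)
  step 8: A  (read 0: A→A)
  step 9: A  (read 0: A→A)
  step 10: G  (read 1: A→G)

The earliest repeat is at step j = 6: M is in G, which it already visited at step i = 1.
With |Q| = 7, pigeonhole forces a state repeat no later than step 7; the substring read between the first and second visits to that state can be pumped.

G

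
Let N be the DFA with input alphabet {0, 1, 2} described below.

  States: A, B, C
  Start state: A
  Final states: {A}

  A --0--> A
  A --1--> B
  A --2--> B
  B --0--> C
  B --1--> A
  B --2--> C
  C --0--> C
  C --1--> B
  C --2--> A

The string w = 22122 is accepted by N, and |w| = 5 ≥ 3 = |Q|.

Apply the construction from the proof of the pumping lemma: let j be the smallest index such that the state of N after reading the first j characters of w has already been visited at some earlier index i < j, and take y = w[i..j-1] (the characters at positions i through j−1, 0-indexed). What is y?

State sequence: A -2-> B -2-> C -1-> B -2-> C -2-> A
First repeat at step 3: B was already visited.

So i = 1, j = 3, giving x = w[0:1] = 2, y = w[1:3] = 21, z = w[3:5] = 22.
Check: |xy| = 3 ≤ 3 and |y| = 2 ≥ 1. Reading y takes N from B back to B, so every xyⁱz is accepted.
With |Q| = 3, pigeonhole forces a state repeat no later than step 3; the substring read between the first and second visits to that state can be pumped.

21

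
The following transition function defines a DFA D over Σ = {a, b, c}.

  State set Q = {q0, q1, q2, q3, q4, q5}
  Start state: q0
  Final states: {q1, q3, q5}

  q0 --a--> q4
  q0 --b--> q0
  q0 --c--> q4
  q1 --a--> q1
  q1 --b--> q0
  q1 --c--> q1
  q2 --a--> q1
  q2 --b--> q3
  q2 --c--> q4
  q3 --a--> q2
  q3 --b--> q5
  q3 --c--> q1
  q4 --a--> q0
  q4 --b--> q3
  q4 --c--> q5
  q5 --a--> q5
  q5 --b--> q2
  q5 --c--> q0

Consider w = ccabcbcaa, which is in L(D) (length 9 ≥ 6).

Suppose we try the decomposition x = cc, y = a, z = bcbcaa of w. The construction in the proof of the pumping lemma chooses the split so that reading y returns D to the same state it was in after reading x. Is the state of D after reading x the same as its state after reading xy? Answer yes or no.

yes

State sequence: q0 -c-> q4 -c-> q5 -a-> q5

After x (step 2): q5. After xy (step 3): q5.
They match, so y = a drives D around a cycle from q5 back to itself; pumping y any number of times keeps D in q5 before reading z, and xyⁱz ∈ L(D) for every i ≥ 0.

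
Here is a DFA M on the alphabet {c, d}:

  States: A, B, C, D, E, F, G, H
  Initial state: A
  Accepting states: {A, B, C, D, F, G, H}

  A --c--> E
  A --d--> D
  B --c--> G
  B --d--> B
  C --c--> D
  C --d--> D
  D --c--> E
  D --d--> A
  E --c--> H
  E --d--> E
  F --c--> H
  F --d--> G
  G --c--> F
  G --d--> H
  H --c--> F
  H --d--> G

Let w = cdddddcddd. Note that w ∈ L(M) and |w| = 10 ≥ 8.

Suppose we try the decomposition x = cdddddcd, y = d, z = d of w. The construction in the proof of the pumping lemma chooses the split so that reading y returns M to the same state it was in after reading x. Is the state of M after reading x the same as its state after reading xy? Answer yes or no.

no

Run of M on the first 9 characters of w = c d d d d d c d d:
  step 0: A  (start)
  step 1: E  (read c: A→E)
  step 2: E  (read d: E→E)
  step 3: E  (read d: E→E)
  step 4: E  (read d: E→E)
  step 5: E  (read d: E→E)
  step 6: E  (read d: E→E)
  step 7: H  (read c: E→H)
  step 8: G  (read d: H→G)
  step 9: H  (read d: G→H)

After x (step 8): G. After xy (step 9): H.
They differ (G ≠ H), so y is not a cycle from the state after x; this split is not the one the pumping-lemma construction produces, and pumping y need not keep the string in L(M).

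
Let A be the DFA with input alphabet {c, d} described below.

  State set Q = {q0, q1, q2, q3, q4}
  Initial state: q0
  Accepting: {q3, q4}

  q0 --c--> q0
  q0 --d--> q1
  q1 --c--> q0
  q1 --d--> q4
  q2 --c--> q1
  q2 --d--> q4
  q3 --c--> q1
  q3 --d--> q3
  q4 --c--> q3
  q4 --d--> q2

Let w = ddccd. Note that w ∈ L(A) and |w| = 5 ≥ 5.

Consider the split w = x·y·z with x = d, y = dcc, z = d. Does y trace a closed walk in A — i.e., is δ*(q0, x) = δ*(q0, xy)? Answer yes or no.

yes

Run of A on the first 4 characters of w = d d c c:
  step 0: q0  (start)
  step 1: q1  (read d: q0→q1)
  step 2: q4  (read d: q1→q4)
  step 3: q3  (read c: q4→q3)
  step 4: q1  (read c: q3→q1)

After x (step 1): q1. After xy (step 4): q1.
They match, so y = dcc drives A around a cycle from q1 back to itself; pumping y any number of times keeps A in q1 before reading z, and xyⁱz ∈ L(A) for every i ≥ 0.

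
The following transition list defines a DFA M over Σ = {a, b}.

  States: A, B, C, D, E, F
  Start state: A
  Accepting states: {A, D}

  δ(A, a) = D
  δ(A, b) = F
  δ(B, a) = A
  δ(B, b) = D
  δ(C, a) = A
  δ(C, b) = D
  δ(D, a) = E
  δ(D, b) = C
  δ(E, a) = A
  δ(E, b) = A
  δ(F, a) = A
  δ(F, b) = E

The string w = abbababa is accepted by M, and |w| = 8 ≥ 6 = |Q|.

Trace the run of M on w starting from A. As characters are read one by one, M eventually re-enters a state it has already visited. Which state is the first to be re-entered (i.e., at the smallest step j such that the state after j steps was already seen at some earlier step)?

Run of M on w = a b b a b a b a:
  step 0: A  (start)
  step 1: D  (read a: A→D)
  step 2: C  (read b: D→C)
  step 3: D  (read b: C→D)   ← first repeat (D seen earlier)
  step 4: E  (read a: D→E)
  step 5: A  (read b: E→A)
  step 6: D  (read a: A→D)
  step 7: C  (read b: D→C)
  step 8: A  (read a: C→A)

The earliest repeat is at step j = 3: M is in D, which it already visited at step i = 1.
The DFA has 6 states, so the proof of the pumping lemma guarantees a repeated state among the first 6+1 visited; the segment between the two visits is the pumpable y.

D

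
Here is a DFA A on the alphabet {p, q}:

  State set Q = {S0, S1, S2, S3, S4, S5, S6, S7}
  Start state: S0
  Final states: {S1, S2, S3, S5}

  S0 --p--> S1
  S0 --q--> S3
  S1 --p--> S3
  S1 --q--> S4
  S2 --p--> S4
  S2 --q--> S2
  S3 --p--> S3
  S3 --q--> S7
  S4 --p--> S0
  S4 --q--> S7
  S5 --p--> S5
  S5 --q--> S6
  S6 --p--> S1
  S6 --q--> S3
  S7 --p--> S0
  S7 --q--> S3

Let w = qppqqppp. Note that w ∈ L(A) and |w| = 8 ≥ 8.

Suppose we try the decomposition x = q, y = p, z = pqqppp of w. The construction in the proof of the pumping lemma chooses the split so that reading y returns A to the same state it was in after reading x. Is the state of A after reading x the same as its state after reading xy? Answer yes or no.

yes

State sequence: S0 -q-> S3 -p-> S3

After x (step 1): S3. After xy (step 2): S3.
They match, so y = p drives A around a cycle from S3 back to itself; pumping y any number of times keeps A in S3 before reading z, and xyⁱz ∈ L(A) for every i ≥ 0.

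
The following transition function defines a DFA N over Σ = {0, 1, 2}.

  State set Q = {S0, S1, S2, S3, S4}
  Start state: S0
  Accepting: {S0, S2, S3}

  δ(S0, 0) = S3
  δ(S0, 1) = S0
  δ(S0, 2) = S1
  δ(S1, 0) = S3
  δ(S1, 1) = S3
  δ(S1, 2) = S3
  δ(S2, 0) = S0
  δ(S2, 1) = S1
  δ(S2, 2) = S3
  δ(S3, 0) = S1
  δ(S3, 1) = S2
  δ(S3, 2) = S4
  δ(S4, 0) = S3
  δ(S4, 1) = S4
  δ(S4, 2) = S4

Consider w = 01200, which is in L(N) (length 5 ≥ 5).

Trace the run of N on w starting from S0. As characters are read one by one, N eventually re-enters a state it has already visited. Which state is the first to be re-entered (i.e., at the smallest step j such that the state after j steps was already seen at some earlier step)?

State sequence: S0 -0-> S3 -1-> S2 -2-> S3 -0-> S1 -0-> S3
First repeat at step 3: S3 was already visited.

The earliest repeat is at step j = 3: N is in S3, which it already visited at step i = 1.

S3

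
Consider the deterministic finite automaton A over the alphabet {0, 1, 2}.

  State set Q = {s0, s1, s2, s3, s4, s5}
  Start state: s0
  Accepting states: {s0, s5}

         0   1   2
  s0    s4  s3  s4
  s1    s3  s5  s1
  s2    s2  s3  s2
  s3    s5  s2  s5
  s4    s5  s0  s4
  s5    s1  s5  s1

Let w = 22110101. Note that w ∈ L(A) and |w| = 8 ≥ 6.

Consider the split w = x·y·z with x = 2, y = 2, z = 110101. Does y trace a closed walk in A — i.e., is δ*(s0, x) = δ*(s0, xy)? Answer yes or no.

State sequence: s0 -2-> s4 -2-> s4

After x (step 1): s4. After xy (step 2): s4.
They match, so y = 2 drives A around a cycle from s4 back to itself; pumping y any number of times keeps A in s4 before reading z, and xyⁱz ∈ L(A) for every i ≥ 0.

yes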